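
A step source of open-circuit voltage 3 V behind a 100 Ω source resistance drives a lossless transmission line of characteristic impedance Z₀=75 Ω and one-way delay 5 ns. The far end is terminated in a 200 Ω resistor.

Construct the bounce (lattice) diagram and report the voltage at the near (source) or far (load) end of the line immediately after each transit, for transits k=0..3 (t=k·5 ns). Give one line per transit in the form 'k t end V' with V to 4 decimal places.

Γ_L=0.454545, Γ_S=0.142857; launch V₁=3·75/175=1.285714
k=0 src: V=1.2857
k=1 load: inc=1.285714, refl=1.285714·0.454545=0.5844; V=0.000000+1.285714+0.584416=1.8701
k=2 src: inc=0.584416, refl=0.584416·0.142857=0.0835; V=1.285714+0.584416+0.083488=1.9536
k=3 load: inc=0.083488, refl=0.083488·0.454545=0.0379; V=1.870130+0.083488+0.037949=1.9916

0 0 source 1.2857
1 5 load 1.8701
2 10 source 1.9536
3 15 load 1.9916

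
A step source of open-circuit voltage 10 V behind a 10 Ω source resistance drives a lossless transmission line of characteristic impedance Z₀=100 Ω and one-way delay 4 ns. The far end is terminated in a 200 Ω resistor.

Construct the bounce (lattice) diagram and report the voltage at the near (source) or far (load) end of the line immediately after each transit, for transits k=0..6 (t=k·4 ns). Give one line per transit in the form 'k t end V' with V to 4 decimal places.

0 0 source 9.0909
1 4 load 12.1212
2 8 source 9.6419
3 12 load 8.8154
4 16 source 9.4916
5 20 load 9.7170
6 24 source 9.5326

Γ_L=0.333333, Γ_S=-0.818182; launch V₁=10·100/110=9.090909
k=0 src: V=9.0909
k=1 load: inc=9.090909, refl=9.090909·0.333333=3.0303; V=0.000000+9.090909+3.030303=12.1212
k=2 src: inc=3.030303, refl=3.030303·-0.818182=-2.4793; V=9.090909+3.030303+-2.479339=9.6419
k=3 load: inc=-2.479339, refl=-2.479339·0.333333=-0.8264; V=12.121212+-2.479339+-0.826446=8.8154
k=4 src: inc=-0.826446, refl=-0.826446·-0.818182=0.6762; V=9.641873+-0.826446+0.676183=9.4916
k=5 load: inc=0.676183, refl=0.676183·0.333333=0.2254; V=8.815427+0.676183+0.225394=9.7170
k=6 src: inc=0.225394, refl=0.225394·-0.818182=-0.1844; V=9.491610+0.225394+-0.184414=9.5326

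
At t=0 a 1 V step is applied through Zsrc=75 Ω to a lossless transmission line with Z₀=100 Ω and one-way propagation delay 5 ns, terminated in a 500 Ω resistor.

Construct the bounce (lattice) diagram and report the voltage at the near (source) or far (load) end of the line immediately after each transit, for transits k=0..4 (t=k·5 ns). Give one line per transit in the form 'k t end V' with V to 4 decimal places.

0 0 source 0.5714
1 5 load 0.9524
2 10 source 0.8980
3 15 load 0.8617
4 20 source 0.8669

Γ_L=0.666667, Γ_S=-0.142857; launch V₁=1·100/175=0.571429
k=0 src: V=0.5714
k=1 load: inc=0.571429, refl=0.571429·0.666667=0.3810; V=0.000000+0.571429+0.380952=0.9524
k=2 src: inc=0.380952, refl=0.380952·-0.142857=-0.0544; V=0.571429+0.380952+-0.054422=0.8980
k=3 load: inc=-0.054422, refl=-0.054422·0.666667=-0.0363; V=0.952381+-0.054422+-0.036281=0.8617
k=4 src: inc=-0.036281, refl=-0.036281·-0.142857=0.0052; V=0.897959+-0.036281+0.005183=0.8669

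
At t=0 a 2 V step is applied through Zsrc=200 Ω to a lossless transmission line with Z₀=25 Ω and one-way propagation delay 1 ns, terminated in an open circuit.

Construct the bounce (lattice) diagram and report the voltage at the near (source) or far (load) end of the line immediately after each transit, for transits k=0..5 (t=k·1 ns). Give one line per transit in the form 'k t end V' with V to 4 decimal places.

Γ_L=1.000000, Γ_S=0.777778; launch V₁=2·25/225=0.222222
k=0 src: V=0.2222
k=1 load: inc=0.222222, refl=0.222222·1.000000=0.2222; V=0.000000+0.222222+0.222222=0.4444
k=2 src: inc=0.222222, refl=0.222222·0.777778=0.1728; V=0.222222+0.222222+0.172840=0.6173
k=3 load: inc=0.172840, refl=0.172840·1.000000=0.1728; V=0.444444+0.172840+0.172840=0.7901
k=4 src: inc=0.172840, refl=0.172840·0.777778=0.1344; V=0.617284+0.172840+0.134431=0.9246
k=5 load: inc=0.134431, refl=0.134431·1.000000=0.1344; V=0.790123+0.134431+0.134431=1.0590

0 0 source 0.2222
1 1 load 0.4444
2 2 source 0.6173
3 3 load 0.7901
4 4 source 0.9246
5 5 load 1.0590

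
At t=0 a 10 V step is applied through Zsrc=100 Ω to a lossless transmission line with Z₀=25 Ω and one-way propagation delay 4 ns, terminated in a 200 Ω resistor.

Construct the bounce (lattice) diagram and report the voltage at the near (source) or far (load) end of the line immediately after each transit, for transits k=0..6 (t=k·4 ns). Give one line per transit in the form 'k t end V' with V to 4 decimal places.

Γ_L=0.777778, Γ_S=0.600000; launch V₁=10·25/125=2.000000
k=0 src: V=2.0000
k=1 load: inc=2.000000, refl=2.000000·0.777778=1.5556; V=0.000000+2.000000+1.555556=3.5556
k=2 src: inc=1.555556, refl=1.555556·0.600000=0.9333; V=2.000000+1.555556+0.933333=4.4889
k=3 load: inc=0.933333, refl=0.933333·0.777778=0.7259; V=3.555556+0.933333+0.725926=5.2148
k=4 src: inc=0.725926, refl=0.725926·0.600000=0.4356; V=4.488889+0.725926+0.435556=5.6504
k=5 load: inc=0.435556, refl=0.435556·0.777778=0.3388; V=5.214815+0.435556+0.338765=5.9891
k=6 src: inc=0.338765, refl=0.338765·0.600000=0.2033; V=5.650370+0.338765+0.203259=6.1924

0 0 source 2.0000
1 4 load 3.5556
2 8 source 4.4889
3 12 load 5.2148
4 16 source 5.6504
5 20 load 5.9891
6 24 source 6.1924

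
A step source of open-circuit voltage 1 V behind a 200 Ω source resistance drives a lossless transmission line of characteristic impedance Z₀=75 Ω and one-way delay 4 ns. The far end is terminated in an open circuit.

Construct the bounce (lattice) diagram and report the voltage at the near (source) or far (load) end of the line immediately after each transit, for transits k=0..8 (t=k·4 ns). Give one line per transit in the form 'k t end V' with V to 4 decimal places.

Γ_L=1.000000, Γ_S=0.454545; launch V₁=1·75/275=0.272727
k=0 src: V=0.2727
k=1 load: inc=0.272727, refl=0.272727·1.000000=0.2727; V=0.000000+0.272727+0.272727=0.5455
k=2 src: inc=0.272727, refl=0.272727·0.454545=0.1240; V=0.272727+0.272727+0.123967=0.6694
k=3 load: inc=0.123967, refl=0.123967·1.000000=0.1240; V=0.545455+0.123967+0.123967=0.7934
k=4 src: inc=0.123967, refl=0.123967·0.454545=0.0563; V=0.669421+0.123967+0.056349=0.8497
k=5 load: inc=0.056349, refl=0.056349·1.000000=0.0563; V=0.793388+0.056349+0.056349=0.9061
k=6 src: inc=0.056349, refl=0.056349·0.454545=0.0256; V=0.849737+0.056349+0.025613=0.9317
k=7 load: inc=0.025613, refl=0.025613·1.000000=0.0256; V=0.906086+0.025613+0.025613=0.9573
k=8 src: inc=0.025613, refl=0.025613·0.454545=0.0116; V=0.931699+0.025613+0.011642=0.9690

0 0 source 0.2727
1 4 load 0.5455
2 8 source 0.6694
3 12 load 0.7934
4 16 source 0.8497
5 20 load 0.9061
6 24 source 0.9317
7 28 load 0.9573
8 32 source 0.9690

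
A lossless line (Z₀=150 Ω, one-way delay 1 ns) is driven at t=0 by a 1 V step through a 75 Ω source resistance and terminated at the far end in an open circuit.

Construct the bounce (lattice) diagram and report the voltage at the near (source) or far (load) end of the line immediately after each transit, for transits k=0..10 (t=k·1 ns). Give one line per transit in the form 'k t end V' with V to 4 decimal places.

Γ_L=1.000000, Γ_S=-0.333333; launch V₁=1·150/225=0.666667
k=0 src: V=0.6667
k=1 load: inc=0.666667, refl=0.666667·1.000000=0.6667; V=0.000000+0.666667+0.666667=1.3333
k=2 src: inc=0.666667, refl=0.666667·-0.333333=-0.2222; V=0.666667+0.666667+-0.222222=1.1111
k=3 load: inc=-0.222222, refl=-0.222222·1.000000=-0.2222; V=1.333333+-0.222222+-0.222222=0.8889
k=4 src: inc=-0.222222, refl=-0.222222·-0.333333=0.0741; V=1.111111+-0.222222+0.074074=0.9630
k=5 load: inc=0.074074, refl=0.074074·1.000000=0.0741; V=0.888889+0.074074+0.074074=1.0370
k=6 src: inc=0.074074, refl=0.074074·-0.333333=-0.0247; V=0.962963+0.074074+-0.024691=1.0123
k=7 load: inc=-0.024691, refl=-0.024691·1.000000=-0.0247; V=1.037037+-0.024691+-0.024691=0.9877
k=8 src: inc=-0.024691, refl=-0.024691·-0.333333=0.0082; V=1.012346+-0.024691+0.008230=0.9959
k=9 load: inc=0.008230, refl=0.008230·1.000000=0.0082; V=0.987654+0.008230+0.008230=1.0041
k=10 src: inc=0.008230, refl=0.008230·-0.333333=-0.0027; V=0.995885+0.008230+-0.002743=1.0014

0 0 source 0.6667
1 1 load 1.3333
2 2 source 1.1111
3 3 load 0.8889
4 4 source 0.9630
5 5 load 1.0370
6 6 source 1.0123
7 7 load 0.9877
8 8 source 0.9959
9 9 load 1.0041
10 10 source 1.0014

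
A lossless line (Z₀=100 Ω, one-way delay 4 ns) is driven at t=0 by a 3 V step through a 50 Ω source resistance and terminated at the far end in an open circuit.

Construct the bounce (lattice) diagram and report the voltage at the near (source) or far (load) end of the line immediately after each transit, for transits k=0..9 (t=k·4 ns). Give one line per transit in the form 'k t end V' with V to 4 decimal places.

0 0 source 2.0000
1 4 load 4.0000
2 8 source 3.3333
3 12 load 2.6667
4 16 source 2.8889
5 20 load 3.1111
6 24 source 3.0370
7 28 load 2.9630
8 32 source 2.9877
9 36 load 3.0123

Γ_L=1.000000, Γ_S=-0.333333; launch V₁=3·100/150=2.000000
k=0 src: V=2.0000
k=1 load: inc=2.000000, refl=2.000000·1.000000=2.0000; V=0.000000+2.000000+2.000000=4.0000
k=2 src: inc=2.000000, refl=2.000000·-0.333333=-0.6667; V=2.000000+2.000000+-0.666667=3.3333
k=3 load: inc=-0.666667, refl=-0.666667·1.000000=-0.6667; V=4.000000+-0.666667+-0.666667=2.6667
k=4 src: inc=-0.666667, refl=-0.666667·-0.333333=0.2222; V=3.333333+-0.666667+0.222222=2.8889
k=5 load: inc=0.222222, refl=0.222222·1.000000=0.2222; V=2.666667+0.222222+0.222222=3.1111
k=6 src: inc=0.222222, refl=0.222222·-0.333333=-0.0741; V=2.888889+0.222222+-0.074074=3.0370
k=7 load: inc=-0.074074, refl=-0.074074·1.000000=-0.0741; V=3.111111+-0.074074+-0.074074=2.9630
k=8 src: inc=-0.074074, refl=-0.074074·-0.333333=0.0247; V=3.037037+-0.074074+0.024691=2.9877
k=9 load: inc=0.024691, refl=0.024691·1.000000=0.0247; V=2.962963+0.024691+0.024691=3.0123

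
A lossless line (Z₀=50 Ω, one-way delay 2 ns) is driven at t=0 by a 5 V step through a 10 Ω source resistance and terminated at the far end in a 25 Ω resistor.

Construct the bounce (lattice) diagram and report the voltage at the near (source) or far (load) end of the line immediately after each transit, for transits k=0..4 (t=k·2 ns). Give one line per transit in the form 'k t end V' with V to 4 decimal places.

Γ_L=-0.333333, Γ_S=-0.666667; launch V₁=5·50/60=4.166667
k=0 src: V=4.1667
k=1 load: inc=4.166667, refl=4.166667·-0.333333=-1.3889; V=0.000000+4.166667+-1.388889=2.7778
k=2 src: inc=-1.388889, refl=-1.388889·-0.666667=0.9259; V=4.166667+-1.388889+0.925926=3.7037
k=3 load: inc=0.925926, refl=0.925926·-0.333333=-0.3086; V=2.777778+0.925926+-0.308642=3.3951
k=4 src: inc=-0.308642, refl=-0.308642·-0.666667=0.2058; V=3.703704+-0.308642+0.205761=3.6008

0 0 source 4.1667
1 2 load 2.7778
2 4 source 3.7037
3 6 load 3.3951
4 8 source 3.6008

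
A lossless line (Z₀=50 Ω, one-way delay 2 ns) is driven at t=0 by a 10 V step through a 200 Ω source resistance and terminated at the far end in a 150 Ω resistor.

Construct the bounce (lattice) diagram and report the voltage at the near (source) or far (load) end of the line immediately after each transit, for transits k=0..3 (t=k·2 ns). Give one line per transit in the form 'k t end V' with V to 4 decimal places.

0 0 source 2.0000
1 2 load 3.0000
2 4 source 3.6000
3 6 load 3.9000

Γ_L=0.500000, Γ_S=0.600000; launch V₁=10·50/250=2.000000
k=0 src: V=2.0000
k=1 load: inc=2.000000, refl=2.000000·0.500000=1.0000; V=0.000000+2.000000+1.000000=3.0000
k=2 src: inc=1.000000, refl=1.000000·0.600000=0.6000; V=2.000000+1.000000+0.600000=3.6000
k=3 load: inc=0.600000, refl=0.600000·0.500000=0.3000; V=3.000000+0.600000+0.300000=3.9000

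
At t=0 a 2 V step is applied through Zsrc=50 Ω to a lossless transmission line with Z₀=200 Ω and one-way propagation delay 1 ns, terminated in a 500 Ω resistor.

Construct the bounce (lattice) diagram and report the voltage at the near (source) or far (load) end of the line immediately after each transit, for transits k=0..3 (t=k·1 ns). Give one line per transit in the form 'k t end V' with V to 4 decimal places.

Γ_L=0.428571, Γ_S=-0.600000; launch V₁=2·200/250=1.600000
k=0 src: V=1.6000
k=1 load: inc=1.600000, refl=1.600000·0.428571=0.6857; V=0.000000+1.600000+0.685714=2.2857
k=2 src: inc=0.685714, refl=0.685714·-0.600000=-0.4114; V=1.600000+0.685714+-0.411429=1.8743
k=3 load: inc=-0.411429, refl=-0.411429·0.428571=-0.1763; V=2.285714+-0.411429+-0.176327=1.6980

0 0 source 1.6000
1 1 load 2.2857
2 2 source 1.8743
3 3 load 1.6980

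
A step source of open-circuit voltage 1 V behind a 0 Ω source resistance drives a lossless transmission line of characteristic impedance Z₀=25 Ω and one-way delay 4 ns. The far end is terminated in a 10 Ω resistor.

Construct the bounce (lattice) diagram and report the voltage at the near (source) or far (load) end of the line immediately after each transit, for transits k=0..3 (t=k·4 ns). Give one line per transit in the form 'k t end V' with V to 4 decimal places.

Γ_L=-0.428571, Γ_S=-1.000000; launch V₁=1·25/25=1.000000
k=0 src: V=1.0000
k=1 load: inc=1.000000, refl=1.000000·-0.428571=-0.4286; V=0.000000+1.000000+-0.428571=0.5714
k=2 src: inc=-0.428571, refl=-0.428571·-1.000000=0.4286; V=1.000000+-0.428571+0.428571=1.0000
k=3 load: inc=0.428571, refl=0.428571·-0.428571=-0.1837; V=0.571429+0.428571+-0.183673=0.8163

0 0 source 1.0000
1 4 load 0.5714
2 8 source 1.0000
3 12 load 0.8163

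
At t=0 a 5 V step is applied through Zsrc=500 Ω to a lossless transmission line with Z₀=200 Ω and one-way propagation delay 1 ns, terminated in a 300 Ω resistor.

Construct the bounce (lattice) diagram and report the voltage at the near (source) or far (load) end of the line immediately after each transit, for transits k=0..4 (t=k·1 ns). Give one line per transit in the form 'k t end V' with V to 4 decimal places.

0 0 source 1.4286
1 1 load 1.7143
2 2 source 1.8367
3 3 load 1.8612
4 4 source 1.8717

Γ_L=0.200000, Γ_S=0.428571; launch V₁=5·200/700=1.428571
k=0 src: V=1.4286
k=1 load: inc=1.428571, refl=1.428571·0.200000=0.2857; V=0.000000+1.428571+0.285714=1.7143
k=2 src: inc=0.285714, refl=0.285714·0.428571=0.1224; V=1.428571+0.285714+0.122449=1.8367
k=3 load: inc=0.122449, refl=0.122449·0.200000=0.0245; V=1.714286+0.122449+0.024490=1.8612
k=4 src: inc=0.024490, refl=0.024490·0.428571=0.0105; V=1.836735+0.024490+0.010496=1.8717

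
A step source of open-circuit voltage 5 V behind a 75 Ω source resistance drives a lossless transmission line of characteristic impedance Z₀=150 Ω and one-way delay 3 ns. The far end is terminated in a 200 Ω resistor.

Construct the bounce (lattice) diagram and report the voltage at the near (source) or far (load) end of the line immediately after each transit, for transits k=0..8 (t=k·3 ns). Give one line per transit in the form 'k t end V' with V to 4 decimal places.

0 0 source 3.3333
1 3 load 3.8095
2 6 source 3.6508
3 9 load 3.6281
4 12 source 3.6357
5 15 load 3.6368
6 18 source 3.6364
7 21 load 3.6363
8 24 source 3.6364

Γ_L=0.142857, Γ_S=-0.333333; launch V₁=5·150/225=3.333333
k=0 src: V=3.3333
k=1 load: inc=3.333333, refl=3.333333·0.142857=0.4762; V=0.000000+3.333333+0.476190=3.8095
k=2 src: inc=0.476190, refl=0.476190·-0.333333=-0.1587; V=3.333333+0.476190+-0.158730=3.6508
k=3 load: inc=-0.158730, refl=-0.158730·0.142857=-0.0227; V=3.809524+-0.158730+-0.022676=3.6281
k=4 src: inc=-0.022676, refl=-0.022676·-0.333333=0.0076; V=3.650794+-0.022676+0.007559=3.6357
k=5 load: inc=0.007559, refl=0.007559·0.142857=0.0011; V=3.628118+0.007559+0.001080=3.6368
k=6 src: inc=0.001080, refl=0.001080·-0.333333=-0.0004; V=3.635676+0.001080+-0.000360=3.6364
k=7 load: inc=-0.000360, refl=-0.000360·0.142857=-0.0001; V=3.636756+-0.000360+-0.000051=3.6363
k=8 src: inc=-0.000051, refl=-0.000051·-0.333333=0.0000; V=3.636396+-0.000051+0.000017=3.6364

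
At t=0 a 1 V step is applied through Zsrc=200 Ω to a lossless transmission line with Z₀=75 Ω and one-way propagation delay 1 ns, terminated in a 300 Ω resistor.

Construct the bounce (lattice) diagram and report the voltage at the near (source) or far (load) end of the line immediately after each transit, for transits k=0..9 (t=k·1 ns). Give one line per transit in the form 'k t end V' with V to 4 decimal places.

0 0 source 0.2727
1 1 load 0.4364
2 2 source 0.5107
3 3 load 0.5554
4 4 source 0.5757
5 5 load 0.5878
6 6 source 0.5934
7 7 load 0.5967
8 8 source 0.5982
9 9 load 0.5991

Γ_L=0.600000, Γ_S=0.454545; launch V₁=1·75/275=0.272727
k=0 src: V=0.2727
k=1 load: inc=0.272727, refl=0.272727·0.600000=0.1636; V=0.000000+0.272727+0.163636=0.4364
k=2 src: inc=0.163636, refl=0.163636·0.454545=0.0744; V=0.272727+0.163636+0.074380=0.5107
k=3 load: inc=0.074380, refl=0.074380·0.600000=0.0446; V=0.436364+0.074380+0.044628=0.5554
k=4 src: inc=0.044628, refl=0.044628·0.454545=0.0203; V=0.510744+0.044628+0.020285=0.5757
k=5 load: inc=0.020285, refl=0.020285·0.600000=0.0122; V=0.555372+0.020285+0.012171=0.5878
k=6 src: inc=0.012171, refl=0.012171·0.454545=0.0055; V=0.575657+0.012171+0.005532=0.5934
k=7 load: inc=0.005532, refl=0.005532·0.600000=0.0033; V=0.587829+0.005532+0.003319=0.5967
k=8 src: inc=0.003319, refl=0.003319·0.454545=0.0015; V=0.593361+0.003319+0.001509=0.5982
k=9 load: inc=0.001509, refl=0.001509·0.600000=0.0009; V=0.596681+0.001509+0.000905=0.5991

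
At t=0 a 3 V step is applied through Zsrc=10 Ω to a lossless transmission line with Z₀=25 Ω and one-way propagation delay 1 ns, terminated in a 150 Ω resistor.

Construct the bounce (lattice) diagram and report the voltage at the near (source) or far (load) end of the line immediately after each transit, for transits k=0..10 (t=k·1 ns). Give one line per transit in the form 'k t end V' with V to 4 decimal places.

Γ_L=0.714286, Γ_S=-0.428571; launch V₁=3·25/35=2.142857
k=0 src: V=2.1429
k=1 load: inc=2.142857, refl=2.142857·0.714286=1.5306; V=0.000000+2.142857+1.530612=3.6735
k=2 src: inc=1.530612, refl=1.530612·-0.428571=-0.6560; V=2.142857+1.530612+-0.655977=3.0175
k=3 load: inc=-0.655977, refl=-0.655977·0.714286=-0.4686; V=3.673469+-0.655977+-0.468555=2.5489
k=4 src: inc=-0.468555, refl=-0.468555·-0.428571=0.2008; V=3.017493+-0.468555+0.200809=2.7497
k=5 load: inc=0.200809, refl=0.200809·0.714286=0.1434; V=2.548938+0.200809+0.143435=2.8932
k=6 src: inc=0.143435, refl=0.143435·-0.428571=-0.0615; V=2.749747+0.143435+-0.061472=2.8317
k=7 load: inc=-0.061472, refl=-0.061472·0.714286=-0.0439; V=2.893182+-0.061472+-0.043909=2.7878
k=8 src: inc=-0.043909, refl=-0.043909·-0.428571=0.0188; V=2.831710+-0.043909+0.018818=2.8066
k=9 load: inc=0.018818, refl=0.018818·0.714286=0.0134; V=2.787801+0.018818+0.013441=2.8201
k=10 src: inc=0.013441, refl=0.013441·-0.428571=-0.0058; V=2.806619+0.013441+-0.005761=2.8143

0 0 source 2.1429
1 1 load 3.6735
2 2 source 3.0175
3 3 load 2.5489
4 4 source 2.7497
5 5 load 2.8932
6 6 source 2.8317
7 7 load 2.7878
8 8 source 2.8066
9 9 load 2.8201
10 10 source 2.8143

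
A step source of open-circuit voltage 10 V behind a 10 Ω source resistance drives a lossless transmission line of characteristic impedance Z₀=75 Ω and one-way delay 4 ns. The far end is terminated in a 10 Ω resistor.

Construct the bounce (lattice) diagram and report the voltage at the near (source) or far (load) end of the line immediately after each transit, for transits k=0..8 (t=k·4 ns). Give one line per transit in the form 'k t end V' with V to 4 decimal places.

Γ_L=-0.764706, Γ_S=-0.764706; launch V₁=10·75/85=8.823529
k=0 src: V=8.8235
k=1 load: inc=8.823529, refl=8.823529·-0.764706=-6.7474; V=0.000000+8.823529+-6.747405=2.0761
k=2 src: inc=-6.747405, refl=-6.747405·-0.764706=5.1598; V=8.823529+-6.747405+5.159780=7.2359
k=3 load: inc=5.159780, refl=5.159780·-0.764706=-3.9457; V=2.076125+5.159780+-3.945714=3.2902
k=4 src: inc=-3.945714, refl=-3.945714·-0.764706=3.0173; V=7.235905+-3.945714+3.017311=6.3075
k=5 load: inc=3.017311, refl=3.017311·-0.764706=-2.3074; V=3.290190+3.017311+-2.307355=4.0001
k=6 src: inc=-2.307355, refl=-2.307355·-0.764706=1.7644; V=6.307501+-2.307355+1.764448=5.7646
k=7 load: inc=1.764448, refl=1.764448·-0.764706=-1.3493; V=4.000146+1.764448+-1.349284=4.4153
k=8 src: inc=-1.349284, refl=-1.349284·-0.764706=1.0318; V=5.764594+-1.349284+1.031805=5.4471

0 0 source 8.8235
1 4 load 2.0761
2 8 source 7.2359
3 12 load 3.2902
4 16 source 6.3075
5 20 load 4.0001
6 24 source 5.7646
7 28 load 4.4153
8 32 source 5.4471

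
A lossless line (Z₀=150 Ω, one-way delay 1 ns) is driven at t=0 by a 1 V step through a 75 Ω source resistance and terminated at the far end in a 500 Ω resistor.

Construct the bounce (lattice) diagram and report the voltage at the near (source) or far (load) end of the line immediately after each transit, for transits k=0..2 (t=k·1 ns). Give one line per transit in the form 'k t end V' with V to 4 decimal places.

Γ_L=0.538462, Γ_S=-0.333333; launch V₁=1·150/225=0.666667
k=0 src: V=0.6667
k=1 load: inc=0.666667, refl=0.666667·0.538462=0.3590; V=0.000000+0.666667+0.358974=1.0256
k=2 src: inc=0.358974, refl=0.358974·-0.333333=-0.1197; V=0.666667+0.358974+-0.119658=0.9060

0 0 source 0.6667
1 1 load 1.0256
2 2 source 0.9060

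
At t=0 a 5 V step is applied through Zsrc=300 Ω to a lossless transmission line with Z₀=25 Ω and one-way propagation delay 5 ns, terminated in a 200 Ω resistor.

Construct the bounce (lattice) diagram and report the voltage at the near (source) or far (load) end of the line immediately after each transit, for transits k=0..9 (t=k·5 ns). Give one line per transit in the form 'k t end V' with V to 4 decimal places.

0 0 source 0.3846
1 5 load 0.6838
2 10 source 0.9369
3 15 load 1.1338
4 20 source 1.3003
5 25 load 1.4299
6 30 source 1.5395
7 35 load 1.6248
8 40 source 1.6970
9 45 load 1.7531

Γ_L=0.777778, Γ_S=0.846154; launch V₁=5·25/325=0.384615
k=0 src: V=0.3846
k=1 load: inc=0.384615, refl=0.384615·0.777778=0.2991; V=0.000000+0.384615+0.299145=0.6838
k=2 src: inc=0.299145, refl=0.299145·0.846154=0.2531; V=0.384615+0.299145+0.253123=0.9369
k=3 load: inc=0.253123, refl=0.253123·0.777778=0.1969; V=0.683761+0.253123+0.196873=1.1338
k=4 src: inc=0.196873, refl=0.196873·0.846154=0.1666; V=0.936884+0.196873+0.166585=1.3003
k=5 load: inc=0.166585, refl=0.166585·0.777778=0.1296; V=1.133757+0.166585+0.129566=1.4299
k=6 src: inc=0.129566, refl=0.129566·0.846154=0.1096; V=1.300342+0.129566+0.109633=1.5395
k=7 load: inc=0.109633, refl=0.109633·0.777778=0.0853; V=1.429908+0.109633+0.085270=1.6248
k=8 src: inc=0.085270, refl=0.085270·0.846154=0.0722; V=1.539541+0.085270+0.072152=1.6970
k=9 load: inc=0.072152, refl=0.072152·0.777778=0.0561; V=1.624812+0.072152+0.056118=1.7531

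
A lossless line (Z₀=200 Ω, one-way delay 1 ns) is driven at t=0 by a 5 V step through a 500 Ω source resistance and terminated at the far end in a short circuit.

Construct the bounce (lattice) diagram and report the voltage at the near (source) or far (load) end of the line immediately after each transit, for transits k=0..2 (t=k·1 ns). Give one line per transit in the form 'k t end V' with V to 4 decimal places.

Γ_L=-1.000000, Γ_S=0.428571; launch V₁=5·200/700=1.428571
k=0 src: V=1.4286
k=1 load: inc=1.428571, refl=1.428571·-1.000000=-1.4286; V=0.000000+1.428571+-1.428571=0.0000
k=2 src: inc=-1.428571, refl=-1.428571·0.428571=-0.6122; V=1.428571+-1.428571+-0.612245=-0.6122

0 0 source 1.4286
1 1 load 0.0000
2 2 source -0.6122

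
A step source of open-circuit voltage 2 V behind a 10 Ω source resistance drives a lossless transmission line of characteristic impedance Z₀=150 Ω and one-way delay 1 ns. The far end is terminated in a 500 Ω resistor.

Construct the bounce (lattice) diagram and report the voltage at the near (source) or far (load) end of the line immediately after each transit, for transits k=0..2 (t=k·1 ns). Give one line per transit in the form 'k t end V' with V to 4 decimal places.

0 0 source 1.8750
1 1 load 2.8846
2 2 source 2.0012

Γ_L=0.538462, Γ_S=-0.875000; launch V₁=2·150/160=1.875000
k=0 src: V=1.8750
k=1 load: inc=1.875000, refl=1.875000·0.538462=1.0096; V=0.000000+1.875000+1.009615=2.8846
k=2 src: inc=1.009615, refl=1.009615·-0.875000=-0.8834; V=1.875000+1.009615+-0.883413=2.0012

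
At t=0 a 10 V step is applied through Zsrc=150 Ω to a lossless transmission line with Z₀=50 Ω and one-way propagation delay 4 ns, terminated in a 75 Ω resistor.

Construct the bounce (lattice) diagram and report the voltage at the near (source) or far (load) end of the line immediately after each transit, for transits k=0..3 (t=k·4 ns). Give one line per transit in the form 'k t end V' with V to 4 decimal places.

Γ_L=0.200000, Γ_S=0.500000; launch V₁=10·50/200=2.500000
k=0 src: V=2.5000
k=1 load: inc=2.500000, refl=2.500000·0.200000=0.5000; V=0.000000+2.500000+0.500000=3.0000
k=2 src: inc=0.500000, refl=0.500000·0.500000=0.2500; V=2.500000+0.500000+0.250000=3.2500
k=3 load: inc=0.250000, refl=0.250000·0.200000=0.0500; V=3.000000+0.250000+0.050000=3.3000

0 0 source 2.5000
1 4 load 3.0000
2 8 source 3.2500
3 12 load 3.3000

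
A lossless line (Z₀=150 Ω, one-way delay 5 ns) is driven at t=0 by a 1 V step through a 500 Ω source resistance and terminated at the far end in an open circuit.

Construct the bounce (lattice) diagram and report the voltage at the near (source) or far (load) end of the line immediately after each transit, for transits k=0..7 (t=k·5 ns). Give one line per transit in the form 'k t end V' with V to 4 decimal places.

0 0 source 0.2308
1 5 load 0.4615
2 10 source 0.5858
3 15 load 0.7101
4 20 source 0.7770
5 25 load 0.8439
6 30 source 0.8799
7 35 load 0.9159

Γ_L=1.000000, Γ_S=0.538462; launch V₁=1·150/650=0.230769
k=0 src: V=0.2308
k=1 load: inc=0.230769, refl=0.230769·1.000000=0.2308; V=0.000000+0.230769+0.230769=0.4615
k=2 src: inc=0.230769, refl=0.230769·0.538462=0.1243; V=0.230769+0.230769+0.124260=0.5858
k=3 load: inc=0.124260, refl=0.124260·1.000000=0.1243; V=0.461538+0.124260+0.124260=0.7101
k=4 src: inc=0.124260, refl=0.124260·0.538462=0.0669; V=0.585799+0.124260+0.066909=0.7770
k=5 load: inc=0.066909, refl=0.066909·1.000000=0.0669; V=0.710059+0.066909+0.066909=0.8439
k=6 src: inc=0.066909, refl=0.066909·0.538462=0.0360; V=0.776969+0.066909+0.036028=0.8799
k=7 load: inc=0.036028, refl=0.036028·1.000000=0.0360; V=0.843878+0.036028+0.036028=0.9159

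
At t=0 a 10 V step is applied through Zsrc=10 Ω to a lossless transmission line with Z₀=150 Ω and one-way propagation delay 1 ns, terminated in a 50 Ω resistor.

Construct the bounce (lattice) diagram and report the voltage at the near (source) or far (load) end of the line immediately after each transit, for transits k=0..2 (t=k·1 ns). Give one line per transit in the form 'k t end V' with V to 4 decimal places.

Γ_L=-0.500000, Γ_S=-0.875000; launch V₁=10·150/160=9.375000
k=0 src: V=9.3750
k=1 load: inc=9.375000, refl=9.375000·-0.500000=-4.6875; V=0.000000+9.375000+-4.687500=4.6875
k=2 src: inc=-4.687500, refl=-4.687500·-0.875000=4.1016; V=9.375000+-4.687500+4.101562=8.7891

0 0 source 9.3750
1 1 load 4.6875
2 2 source 8.7891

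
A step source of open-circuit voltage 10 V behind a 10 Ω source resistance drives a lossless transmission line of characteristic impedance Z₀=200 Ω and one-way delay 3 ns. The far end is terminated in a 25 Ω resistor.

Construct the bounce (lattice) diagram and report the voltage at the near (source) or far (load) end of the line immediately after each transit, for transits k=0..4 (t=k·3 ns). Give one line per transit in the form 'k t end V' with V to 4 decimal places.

Γ_L=-0.777778, Γ_S=-0.904762; launch V₁=10·200/210=9.523810
k=0 src: V=9.5238
k=1 load: inc=9.523810, refl=9.523810·-0.777778=-7.4074; V=0.000000+9.523810+-7.407407=2.1164
k=2 src: inc=-7.407407, refl=-7.407407·-0.904762=6.7019; V=9.523810+-7.407407+6.701940=8.8183
k=3 load: inc=6.701940, refl=6.701940·-0.777778=-5.2126; V=2.116402+6.701940+-5.212620=3.6057
k=4 src: inc=-5.212620, refl=-5.212620·-0.904762=4.7162; V=8.818342+-5.212620+4.716180=8.3219

0 0 source 9.5238
1 3 load 2.1164
2 6 source 8.8183
3 9 load 3.6057
4 12 source 8.3219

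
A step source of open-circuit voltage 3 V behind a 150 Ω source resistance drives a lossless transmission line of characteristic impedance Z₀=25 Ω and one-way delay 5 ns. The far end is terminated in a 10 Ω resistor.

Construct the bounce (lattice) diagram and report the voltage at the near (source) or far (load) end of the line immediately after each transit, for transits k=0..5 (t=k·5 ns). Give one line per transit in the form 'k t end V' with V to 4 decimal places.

Γ_L=-0.428571, Γ_S=0.714286; launch V₁=3·25/175=0.428571
k=0 src: V=0.4286
k=1 load: inc=0.428571, refl=0.428571·-0.428571=-0.1837; V=0.000000+0.428571+-0.183673=0.2449
k=2 src: inc=-0.183673, refl=-0.183673·0.714286=-0.1312; V=0.428571+-0.183673+-0.131195=0.1137
k=3 load: inc=-0.131195, refl=-0.131195·-0.428571=0.0562; V=0.244898+-0.131195+0.056227=0.1699
k=4 src: inc=0.056227, refl=0.056227·0.714286=0.0402; V=0.113703+0.056227+0.040162=0.2101
k=5 load: inc=0.040162, refl=0.040162·-0.428571=-0.0172; V=0.169929+0.040162+-0.017212=0.1929

0 0 source 0.4286
1 5 load 0.2449
2 10 source 0.1137
3 15 load 0.1699
4 20 source 0.2101
5 25 load 0.1929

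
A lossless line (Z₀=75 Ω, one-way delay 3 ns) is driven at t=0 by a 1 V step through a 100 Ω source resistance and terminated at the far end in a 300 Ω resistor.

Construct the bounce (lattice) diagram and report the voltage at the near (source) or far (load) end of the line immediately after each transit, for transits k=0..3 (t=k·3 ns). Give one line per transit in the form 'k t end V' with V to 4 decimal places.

0 0 source 0.4286
1 3 load 0.6857
2 6 source 0.7224
3 9 load 0.7445

Γ_L=0.600000, Γ_S=0.142857; launch V₁=1·75/175=0.428571
k=0 src: V=0.4286
k=1 load: inc=0.428571, refl=0.428571·0.600000=0.2571; V=0.000000+0.428571+0.257143=0.6857
k=2 src: inc=0.257143, refl=0.257143·0.142857=0.0367; V=0.428571+0.257143+0.036735=0.7224
k=3 load: inc=0.036735, refl=0.036735·0.600000=0.0220; V=0.685714+0.036735+0.022041=0.7445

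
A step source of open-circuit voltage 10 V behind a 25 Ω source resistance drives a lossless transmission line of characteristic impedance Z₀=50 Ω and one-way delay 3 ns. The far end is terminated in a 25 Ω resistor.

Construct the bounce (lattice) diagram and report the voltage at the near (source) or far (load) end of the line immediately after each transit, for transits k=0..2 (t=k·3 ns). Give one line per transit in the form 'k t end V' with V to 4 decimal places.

0 0 source 6.6667
1 3 load 4.4444
2 6 source 5.1852

Γ_L=-0.333333, Γ_S=-0.333333; launch V₁=10·50/75=6.666667
k=0 src: V=6.6667
k=1 load: inc=6.666667, refl=6.666667·-0.333333=-2.2222; V=0.000000+6.666667+-2.222222=4.4444
k=2 src: inc=-2.222222, refl=-2.222222·-0.333333=0.7407; V=6.666667+-2.222222+0.740741=5.1852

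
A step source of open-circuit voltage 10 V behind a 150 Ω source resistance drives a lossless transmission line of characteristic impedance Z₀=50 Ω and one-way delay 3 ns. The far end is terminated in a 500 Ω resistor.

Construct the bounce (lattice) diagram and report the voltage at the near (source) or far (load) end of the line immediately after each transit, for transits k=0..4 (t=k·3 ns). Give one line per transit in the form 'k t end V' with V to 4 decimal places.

Γ_L=0.818182, Γ_S=0.500000; launch V₁=10·50/200=2.500000
k=0 src: V=2.5000
k=1 load: inc=2.500000, refl=2.500000·0.818182=2.0455; V=0.000000+2.500000+2.045455=4.5455
k=2 src: inc=2.045455, refl=2.045455·0.500000=1.0227; V=2.500000+2.045455+1.022727=5.5682
k=3 load: inc=1.022727, refl=1.022727·0.818182=0.8368; V=4.545455+1.022727+0.836777=6.4050
k=4 src: inc=0.836777, refl=0.836777·0.500000=0.4184; V=5.568182+0.836777+0.418388=6.8233

0 0 source 2.5000
1 3 load 4.5455
2 6 source 5.5682
3 9 load 6.4050
4 12 source 6.8233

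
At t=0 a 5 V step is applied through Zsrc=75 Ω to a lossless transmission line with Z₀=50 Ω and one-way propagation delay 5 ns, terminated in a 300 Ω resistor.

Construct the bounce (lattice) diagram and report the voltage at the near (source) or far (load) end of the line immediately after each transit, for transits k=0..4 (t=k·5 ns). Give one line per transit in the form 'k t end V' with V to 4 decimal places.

0 0 source 2.0000
1 5 load 3.4286
2 10 source 3.7143
3 15 load 3.9184
4 20 source 3.9592

Γ_L=0.714286, Γ_S=0.200000; launch V₁=5·50/125=2.000000
k=0 src: V=2.0000
k=1 load: inc=2.000000, refl=2.000000·0.714286=1.4286; V=0.000000+2.000000+1.428571=3.4286
k=2 src: inc=1.428571, refl=1.428571·0.200000=0.2857; V=2.000000+1.428571+0.285714=3.7143
k=3 load: inc=0.285714, refl=0.285714·0.714286=0.2041; V=3.428571+0.285714+0.204082=3.9184
k=4 src: inc=0.204082, refl=0.204082·0.200000=0.0408; V=3.714286+0.204082+0.040816=3.9592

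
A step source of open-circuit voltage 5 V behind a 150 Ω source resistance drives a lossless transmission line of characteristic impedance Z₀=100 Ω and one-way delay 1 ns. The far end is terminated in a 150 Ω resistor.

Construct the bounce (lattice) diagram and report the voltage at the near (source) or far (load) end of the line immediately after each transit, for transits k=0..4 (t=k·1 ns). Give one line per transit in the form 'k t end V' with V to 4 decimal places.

0 0 source 2.0000
1 1 load 2.4000
2 2 source 2.4800
3 3 load 2.4960
4 4 source 2.4992

Γ_L=0.200000, Γ_S=0.200000; launch V₁=5·100/250=2.000000
k=0 src: V=2.0000
k=1 load: inc=2.000000, refl=2.000000·0.200000=0.4000; V=0.000000+2.000000+0.400000=2.4000
k=2 src: inc=0.400000, refl=0.400000·0.200000=0.0800; V=2.000000+0.400000+0.080000=2.4800
k=3 load: inc=0.080000, refl=0.080000·0.200000=0.0160; V=2.400000+0.080000+0.016000=2.4960
k=4 src: inc=0.016000, refl=0.016000·0.200000=0.0032; V=2.480000+0.016000+0.003200=2.4992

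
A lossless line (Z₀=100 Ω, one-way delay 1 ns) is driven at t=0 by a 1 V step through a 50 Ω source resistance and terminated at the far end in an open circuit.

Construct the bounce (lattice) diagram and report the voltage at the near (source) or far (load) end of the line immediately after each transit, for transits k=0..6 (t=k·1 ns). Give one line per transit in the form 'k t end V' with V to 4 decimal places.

Γ_L=1.000000, Γ_S=-0.333333; launch V₁=1·100/150=0.666667
k=0 src: V=0.6667
k=1 load: inc=0.666667, refl=0.666667·1.000000=0.6667; V=0.000000+0.666667+0.666667=1.3333
k=2 src: inc=0.666667, refl=0.666667·-0.333333=-0.2222; V=0.666667+0.666667+-0.222222=1.1111
k=3 load: inc=-0.222222, refl=-0.222222·1.000000=-0.2222; V=1.333333+-0.222222+-0.222222=0.8889
k=4 src: inc=-0.222222, refl=-0.222222·-0.333333=0.0741; V=1.111111+-0.222222+0.074074=0.9630
k=5 load: inc=0.074074, refl=0.074074·1.000000=0.0741; V=0.888889+0.074074+0.074074=1.0370
k=6 src: inc=0.074074, refl=0.074074·-0.333333=-0.0247; V=0.962963+0.074074+-0.024691=1.0123

0 0 source 0.6667
1 1 load 1.3333
2 2 source 1.1111
3 3 load 0.8889
4 4 source 0.9630
5 5 load 1.0370
6 6 source 1.0123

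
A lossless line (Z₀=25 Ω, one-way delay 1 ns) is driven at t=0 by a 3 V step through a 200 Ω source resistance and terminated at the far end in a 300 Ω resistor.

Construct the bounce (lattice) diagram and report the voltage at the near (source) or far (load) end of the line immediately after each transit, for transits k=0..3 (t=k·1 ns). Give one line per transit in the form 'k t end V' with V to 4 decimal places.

0 0 source 0.3333
1 1 load 0.6154
2 2 source 0.8348
3 3 load 1.0204

Γ_L=0.846154, Γ_S=0.777778; launch V₁=3·25/225=0.333333
k=0 src: V=0.3333
k=1 load: inc=0.333333, refl=0.333333·0.846154=0.2821; V=0.000000+0.333333+0.282051=0.6154
k=2 src: inc=0.282051, refl=0.282051·0.777778=0.2194; V=0.333333+0.282051+0.219373=0.8348
k=3 load: inc=0.219373, refl=0.219373·0.846154=0.1856; V=0.615385+0.219373+0.185623=1.0204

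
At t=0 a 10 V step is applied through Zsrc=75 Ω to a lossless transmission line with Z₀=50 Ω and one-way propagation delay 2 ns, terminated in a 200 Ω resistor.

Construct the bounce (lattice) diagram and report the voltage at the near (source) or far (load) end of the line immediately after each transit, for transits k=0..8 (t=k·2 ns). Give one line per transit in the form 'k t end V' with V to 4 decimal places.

Γ_L=0.600000, Γ_S=0.200000; launch V₁=10·50/125=4.000000
k=0 src: V=4.0000
k=1 load: inc=4.000000, refl=4.000000·0.600000=2.4000; V=0.000000+4.000000+2.400000=6.4000
k=2 src: inc=2.400000, refl=2.400000·0.200000=0.4800; V=4.000000+2.400000+0.480000=6.8800
k=3 load: inc=0.480000, refl=0.480000·0.600000=0.2880; V=6.400000+0.480000+0.288000=7.1680
k=4 src: inc=0.288000, refl=0.288000·0.200000=0.0576; V=6.880000+0.288000+0.057600=7.2256
k=5 load: inc=0.057600, refl=0.057600·0.600000=0.0346; V=7.168000+0.057600+0.034560=7.2602
k=6 src: inc=0.034560, refl=0.034560·0.200000=0.0069; V=7.225600+0.034560+0.006912=7.2671
k=7 load: inc=0.006912, refl=0.006912·0.600000=0.0041; V=7.260160+0.006912+0.004147=7.2712
k=8 src: inc=0.004147, refl=0.004147·0.200000=0.0008; V=7.267072+0.004147+0.000829=7.2720

0 0 source 4.0000
1 2 load 6.4000
2 4 source 6.8800
3 6 load 7.1680
4 8 source 7.2256
5 10 load 7.2602
6 12 source 7.2671
7 14 load 7.2712
8 16 source 7.2720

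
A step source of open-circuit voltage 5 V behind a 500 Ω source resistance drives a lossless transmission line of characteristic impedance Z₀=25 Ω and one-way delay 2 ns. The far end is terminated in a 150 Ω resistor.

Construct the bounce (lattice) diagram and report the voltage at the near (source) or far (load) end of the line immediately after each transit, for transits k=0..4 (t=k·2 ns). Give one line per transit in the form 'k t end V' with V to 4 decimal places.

0 0 source 0.2381
1 2 load 0.4082
2 4 source 0.5620
3 6 load 0.6719
4 8 source 0.7714

Γ_L=0.714286, Γ_S=0.904762; launch V₁=5·25/525=0.238095
k=0 src: V=0.2381
k=1 load: inc=0.238095, refl=0.238095·0.714286=0.1701; V=0.000000+0.238095+0.170068=0.4082
k=2 src: inc=0.170068, refl=0.170068·0.904762=0.1539; V=0.238095+0.170068+0.153871=0.5620
k=3 load: inc=0.153871, refl=0.153871·0.714286=0.1099; V=0.408163+0.153871+0.109908=0.6719
k=4 src: inc=0.109908, refl=0.109908·0.904762=0.0994; V=0.562034+0.109908+0.099440=0.7714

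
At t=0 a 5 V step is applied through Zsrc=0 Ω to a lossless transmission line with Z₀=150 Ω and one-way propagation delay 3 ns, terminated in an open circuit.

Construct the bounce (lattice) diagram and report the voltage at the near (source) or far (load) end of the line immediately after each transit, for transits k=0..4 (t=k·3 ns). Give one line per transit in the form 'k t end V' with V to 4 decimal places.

0 0 source 5.0000
1 3 load 10.0000
2 6 source 5.0000
3 9 load 0.0000
4 12 source 5.0000

Γ_L=1.000000, Γ_S=-1.000000; launch V₁=5·150/150=5.000000
k=0 src: V=5.0000
k=1 load: inc=5.000000, refl=5.000000·1.000000=5.0000; V=0.000000+5.000000+5.000000=10.0000
k=2 src: inc=5.000000, refl=5.000000·-1.000000=-5.0000; V=5.000000+5.000000+-5.000000=5.0000
k=3 load: inc=-5.000000, refl=-5.000000·1.000000=-5.0000; V=10.000000+-5.000000+-5.000000=0.0000
k=4 src: inc=-5.000000, refl=-5.000000·-1.000000=5.0000; V=5.000000+-5.000000+5.000000=5.0000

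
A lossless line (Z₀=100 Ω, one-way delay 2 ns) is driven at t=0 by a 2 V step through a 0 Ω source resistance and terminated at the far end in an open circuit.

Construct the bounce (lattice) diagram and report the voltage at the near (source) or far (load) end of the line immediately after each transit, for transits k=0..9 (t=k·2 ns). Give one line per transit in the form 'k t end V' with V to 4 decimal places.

0 0 source 2.0000
1 2 load 4.0000
2 4 source 2.0000
3 6 load 0.0000
4 8 source 2.0000
5 10 load 4.0000
6 12 source 2.0000
7 14 load 0.0000
8 16 source 2.0000
9 18 load 4.0000

Γ_L=1.000000, Γ_S=-1.000000; launch V₁=2·100/100=2.000000
k=0 src: V=2.0000
k=1 load: inc=2.000000, refl=2.000000·1.000000=2.0000; V=0.000000+2.000000+2.000000=4.0000
k=2 src: inc=2.000000, refl=2.000000·-1.000000=-2.0000; V=2.000000+2.000000+-2.000000=2.0000
k=3 load: inc=-2.000000, refl=-2.000000·1.000000=-2.0000; V=4.000000+-2.000000+-2.000000=0.0000
k=4 src: inc=-2.000000, refl=-2.000000·-1.000000=2.0000; V=2.000000+-2.000000+2.000000=2.0000
k=5 load: inc=2.000000, refl=2.000000·1.000000=2.0000; V=0.000000+2.000000+2.000000=4.0000
k=6 src: inc=2.000000, refl=2.000000·-1.000000=-2.0000; V=2.000000+2.000000+-2.000000=2.0000
k=7 load: inc=-2.000000, refl=-2.000000·1.000000=-2.0000; V=4.000000+-2.000000+-2.000000=0.0000
k=8 src: inc=-2.000000, refl=-2.000000·-1.000000=2.0000; V=2.000000+-2.000000+2.000000=2.0000
k=9 load: inc=2.000000, refl=2.000000·1.000000=2.0000; V=0.000000+2.000000+2.000000=4.0000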